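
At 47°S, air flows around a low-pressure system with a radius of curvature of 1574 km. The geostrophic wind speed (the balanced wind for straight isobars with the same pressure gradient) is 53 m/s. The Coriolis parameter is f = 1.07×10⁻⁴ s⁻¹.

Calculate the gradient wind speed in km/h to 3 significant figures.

Around a low, centrifugal force acts outward with Coriolis, so pressure-gradient force balances both:
(1/ρ)|∂P/∂n| = fV + V²/R  →  V² + fR·V − fR·V_g = 0
With fR = 1.07×10⁻⁴ × 1574×10³ m = 168 m/s:
V = [−fR + √((fR)² + 4 fR V_g)]/2 = [−168 + √(168² + 4×168×53)]/2 = 42.4 m/s
Subgeostrophic (V < V_g = 53 m/s), as expected around a low.
Converting: 42.4 m/s × 3.6 = 152 km/h

152 km/h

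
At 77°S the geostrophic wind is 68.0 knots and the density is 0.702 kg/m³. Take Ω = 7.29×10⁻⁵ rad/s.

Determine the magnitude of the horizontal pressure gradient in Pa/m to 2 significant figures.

3.5×10⁻³ Pa/m

Coriolis parameter at 77°S:
f = 2Ω sin φ = 2 × 7.29×10⁻⁵ × sin 77° = 1.42×10⁻⁴ s⁻¹
Wind speed in SI: 68.0 knots = 35.0 m/s
Geostrophic balance rearranged: |∂P/∂n| = f ρ V_g
|∂P/∂n| = 1.42×10⁻⁴ × 0.702 × 35.0 = 3.49×10⁻³ Pa/m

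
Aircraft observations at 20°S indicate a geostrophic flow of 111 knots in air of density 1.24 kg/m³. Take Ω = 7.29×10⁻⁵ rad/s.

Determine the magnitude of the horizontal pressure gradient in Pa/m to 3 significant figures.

3.53×10⁻³ Pa/m

Coriolis parameter at 20°S:
f = 2Ω sin φ = 2 × 7.29×10⁻⁵ × sin 20° = 4.99×10⁻⁵ s⁻¹
Wind speed in SI: 111 knots = 57.1 m/s
Geostrophic balance rearranged: |∂P/∂n| = f ρ V_g
|∂P/∂n| = 4.99×10⁻⁵ × 1.24 × 57.1 = 3.53×10⁻³ Pa/m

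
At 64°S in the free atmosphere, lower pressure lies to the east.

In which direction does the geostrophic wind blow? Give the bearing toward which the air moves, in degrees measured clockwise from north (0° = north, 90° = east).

000°

The pressure-gradient force points toward the east (bearing 090°).
Geostrophic balance: in the Southern Hemisphere the Coriolis force deflects motion to the left, so the geostrophic wind blows 90° to the left of the pressure-gradient force (low pressure on the right).
Rotating 090° by 90° counterclockwise gives 000° — the wind blows toward the north.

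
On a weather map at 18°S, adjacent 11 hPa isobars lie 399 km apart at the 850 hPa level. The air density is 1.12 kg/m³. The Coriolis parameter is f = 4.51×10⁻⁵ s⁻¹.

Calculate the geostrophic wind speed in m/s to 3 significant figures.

Pressure gradient: |∂P/∂n| = 1100 Pa / 399000 m = 2.76×10⁻³ Pa/m
Geostrophic balance (pressure-gradient force = Coriolis force):
V_g = (1/(fρ)) |∂P/∂n| = 2.76×10⁻³ / (4.51×10⁻⁵ × 1.12) = 54.6 m/s

54.6 m/s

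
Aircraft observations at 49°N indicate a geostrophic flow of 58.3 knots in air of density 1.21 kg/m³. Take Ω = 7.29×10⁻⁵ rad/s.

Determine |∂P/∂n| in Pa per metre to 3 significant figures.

3.99×10⁻³ Pa/m

Coriolis parameter at 49°N:
f = 2Ω sin φ = 2 × 7.29×10⁻⁵ × sin 49° = 1.10×10⁻⁴ s⁻¹
Wind speed in SI: 58.3 knots = 30.0 m/s
Geostrophic balance rearranged: |∂P/∂n| = f ρ V_g
|∂P/∂n| = 1.10×10⁻⁴ × 1.21 × 30.0 = 3.99×10⁻³ Pa/m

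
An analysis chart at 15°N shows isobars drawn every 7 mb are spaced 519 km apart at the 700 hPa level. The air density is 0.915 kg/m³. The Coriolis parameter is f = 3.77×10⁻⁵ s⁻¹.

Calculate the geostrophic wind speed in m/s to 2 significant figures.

39 m/s

Pressure gradient: |∂P/∂n| = 700 Pa / 519000 m = 1.35×10⁻³ Pa/m
Geostrophic balance (pressure-gradient force = Coriolis force):
V_g = (1/(fρ)) |∂P/∂n| = 1.35×10⁻³ / (3.77×10⁻⁵ × 0.915) = 39.1 m/s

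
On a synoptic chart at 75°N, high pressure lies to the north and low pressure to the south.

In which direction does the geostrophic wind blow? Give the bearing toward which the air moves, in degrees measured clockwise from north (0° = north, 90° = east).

270°

The pressure-gradient force points toward the south (bearing 180°).
Geostrophic balance: in the Northern Hemisphere the Coriolis force deflects motion to the right, so the geostrophic wind blows 90° to the right of the pressure-gradient force (low pressure on the left).
Rotating 180° by 90° clockwise gives 270° — the wind blows toward the west.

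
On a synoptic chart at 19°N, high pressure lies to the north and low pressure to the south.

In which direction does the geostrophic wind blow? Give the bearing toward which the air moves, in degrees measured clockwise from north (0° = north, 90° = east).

270°

The pressure-gradient force points toward the south (bearing 180°).
Geostrophic balance: in the Northern Hemisphere the Coriolis force deflects motion to the right, so the geostrophic wind blows 90° to the right of the pressure-gradient force (low pressure on the left).
Rotating 180° by 90° clockwise gives 270° — the wind blows toward the west.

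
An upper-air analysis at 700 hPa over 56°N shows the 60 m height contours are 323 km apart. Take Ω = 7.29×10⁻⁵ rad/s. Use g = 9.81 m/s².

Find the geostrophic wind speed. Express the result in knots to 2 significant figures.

29 knots

Coriolis parameter at 56°N:
f = 2Ω sin φ = 2 × 7.29×10⁻⁵ × sin 56° = 1.21×10⁻⁴ s⁻¹
Height gradient: |∂Z/∂n| = 60 m / 323000 m = 1.86×10⁻⁴
On a pressure surface, geostrophic balance gives V_g = (g/f)|∂Z/∂n|:
V_g = 9.81 × 1.86×10⁻⁴ / 1.21×10⁻⁴ = 15.1 m/s
Converting: 15.1 m/s × 1.944 = 29 knots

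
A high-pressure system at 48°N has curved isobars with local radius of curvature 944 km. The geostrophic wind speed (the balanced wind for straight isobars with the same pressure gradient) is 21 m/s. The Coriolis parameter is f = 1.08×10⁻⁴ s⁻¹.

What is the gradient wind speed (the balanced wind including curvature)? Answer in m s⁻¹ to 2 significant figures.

30 m s⁻¹

Around a high, pressure-gradient force acts outward with centrifugal, so Coriolis balances both:
fV = (1/ρ)|∂P/∂n| + V²/R  →  V² − fR·V + fR·V_g = 0
With fR = 1.08×10⁻⁴ × 944×10³ m = 102 m/s:
V = [fR − √((fR)² − 4 fR V_g)]/2 = [102 − √(102² − 4×102×21)]/2 = 29.6 m/s
Supergeostrophic (V > V_g = 21 m/s), as expected around a high.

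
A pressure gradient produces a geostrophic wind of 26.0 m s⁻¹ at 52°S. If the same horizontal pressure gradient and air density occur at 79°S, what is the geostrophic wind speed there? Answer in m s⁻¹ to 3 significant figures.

20.9 m s⁻¹

With the same pressure gradient and density, V_g ∝ 1/f ∝ 1/sin φ.
V₂ = V₁ · sin φ₁ / sin φ₂ = 26.0 × sin 52° / sin 79°
V₂ = 26.0 × 0.7880/0.9816 = 20.9 m s⁻¹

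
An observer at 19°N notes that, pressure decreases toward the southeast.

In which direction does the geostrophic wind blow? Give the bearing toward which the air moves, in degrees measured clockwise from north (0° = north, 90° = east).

The pressure-gradient force points toward the southeast (bearing 135°).
Geostrophic balance: in the Northern Hemisphere the Coriolis force deflects motion to the right, so the geostrophic wind blows 90° to the right of the pressure-gradient force (low pressure on the left).
Rotating 135° by 90° clockwise gives 225° — the wind blows toward the southwest.

225°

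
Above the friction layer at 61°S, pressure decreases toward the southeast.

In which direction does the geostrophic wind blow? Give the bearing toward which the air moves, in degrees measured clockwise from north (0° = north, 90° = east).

045°

The pressure-gradient force points toward the southeast (bearing 135°).
Geostrophic balance: in the Southern Hemisphere the Coriolis force deflects motion to the left, so the geostrophic wind blows 90° to the left of the pressure-gradient force (low pressure on the right).
Rotating 135° by 90° counterclockwise gives 045° — the wind blows toward the northeast.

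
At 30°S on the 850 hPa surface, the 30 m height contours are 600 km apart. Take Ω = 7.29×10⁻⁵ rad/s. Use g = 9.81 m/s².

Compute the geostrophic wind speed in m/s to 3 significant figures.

Coriolis parameter at 30°S:
f = 2Ω sin φ = 2 × 7.29×10⁻⁵ × sin 30° = 7.29×10⁻⁵ s⁻¹
Height gradient: |∂Z/∂n| = 30 m / 600000 m = 5.00×10⁻⁵
On a pressure surface, geostrophic balance gives V_g = (g/f)|∂Z/∂n|:
V_g = 9.81 × 5.00×10⁻⁵ / 7.29×10⁻⁵ = 6.73 m/s

6.73 m/s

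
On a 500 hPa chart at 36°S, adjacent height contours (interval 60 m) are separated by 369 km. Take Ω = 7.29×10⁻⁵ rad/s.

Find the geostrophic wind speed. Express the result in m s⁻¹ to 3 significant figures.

Coriolis parameter at 36°S:
f = 2Ω sin φ = 2 × 7.29×10⁻⁵ × sin 36° = 8.57×10⁻⁵ s⁻¹
Height gradient: |∂Z/∂n| = 60 m / 369000 m = 1.63×10⁻⁴
On a pressure surface, geostrophic balance gives V_g = (g/f)|∂Z/∂n|:
V_g = 9.81 × 1.63×10⁻⁴ / 8.57×10⁻⁵ = 18.6 m/s

18.6 m s⁻¹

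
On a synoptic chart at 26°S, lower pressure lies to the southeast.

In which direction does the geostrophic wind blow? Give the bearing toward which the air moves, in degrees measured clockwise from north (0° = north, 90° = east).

045°

The pressure-gradient force points toward the southeast (bearing 135°).
Geostrophic balance: in the Southern Hemisphere the Coriolis force deflects motion to the left, so the geostrophic wind blows 90° to the left of the pressure-gradient force (low pressure on the right).
Rotating 135° by 90° counterclockwise gives 045° — the wind blows toward the northeast.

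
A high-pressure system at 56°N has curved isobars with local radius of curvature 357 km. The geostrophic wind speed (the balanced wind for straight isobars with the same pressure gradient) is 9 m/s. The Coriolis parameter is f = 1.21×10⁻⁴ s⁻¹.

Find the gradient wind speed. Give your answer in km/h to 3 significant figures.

Around a high, pressure-gradient force acts outward with centrifugal, so Coriolis balances both:
fV = (1/ρ)|∂P/∂n| + V²/R  →  V² − fR·V + fR·V_g = 0
With fR = 1.21×10⁻⁴ × 357×10³ m = 43.2 m/s:
V = [fR − √((fR)² − 4 fR V_g)]/2 = [43.2 − √(43.2² − 4×43.2×9)]/2 = 12.8 m/s
Supergeostrophic (V > V_g = 9 m/s), as expected around a high.
Converting: 12.8 m/s × 3.6 = 46.0 km/h

46.0 km/h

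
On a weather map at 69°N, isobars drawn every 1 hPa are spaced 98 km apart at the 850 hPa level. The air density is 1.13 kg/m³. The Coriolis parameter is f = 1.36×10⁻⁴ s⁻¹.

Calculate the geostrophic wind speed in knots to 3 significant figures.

12.9 knots

Pressure gradient: |∂P/∂n| = 100 Pa / 98000 m = 1.02×10⁻³ Pa/m
Geostrophic balance (pressure-gradient force = Coriolis force):
V_g = (1/(fρ)) |∂P/∂n| = 1.02×10⁻³ / (1.36×10⁻⁴ × 1.13) = 6.64 m/s
Converting: 6.64 m/s × 1.944 = 12.9 knots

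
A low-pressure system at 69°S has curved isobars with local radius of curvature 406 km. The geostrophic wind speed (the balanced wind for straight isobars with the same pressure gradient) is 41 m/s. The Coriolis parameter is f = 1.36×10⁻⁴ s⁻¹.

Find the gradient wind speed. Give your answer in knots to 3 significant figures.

53.3 knots

Around a low, centrifugal force acts outward with Coriolis, so pressure-gradient force balances both:
(1/ρ)|∂P/∂n| = fV + V²/R  →  V² + fR·V − fR·V_g = 0
With fR = 1.36×10⁻⁴ × 406×10³ m = 55.2 m/s:
V = [−fR + √((fR)² + 4 fR V_g)]/2 = [−55.2 + √(55.2² + 4×55.2×41)]/2 = 27.4 m/s
Subgeostrophic (V < V_g = 41 m/s), as expected around a low.
Converting: 27.4 m/s × 1.944 = 53.3 knots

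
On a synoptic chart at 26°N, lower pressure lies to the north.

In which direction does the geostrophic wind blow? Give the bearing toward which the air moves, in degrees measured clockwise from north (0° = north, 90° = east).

The pressure-gradient force points toward the north (bearing 000°).
Geostrophic balance: in the Northern Hemisphere the Coriolis force deflects motion to the right, so the geostrophic wind blows 90° to the right of the pressure-gradient force (low pressure on the left).
Rotating 000° by 90° clockwise gives 090° — the wind blows toward the east.

090°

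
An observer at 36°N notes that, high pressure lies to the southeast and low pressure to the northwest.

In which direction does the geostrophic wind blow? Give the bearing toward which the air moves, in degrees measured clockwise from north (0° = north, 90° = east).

045°

The pressure-gradient force points toward the northwest (bearing 315°).
Geostrophic balance: in the Northern Hemisphere the Coriolis force deflects motion to the right, so the geostrophic wind blows 90° to the right of the pressure-gradient force (low pressure on the left).
Rotating 315° by 90° clockwise gives 045° — the wind blows toward the northeast.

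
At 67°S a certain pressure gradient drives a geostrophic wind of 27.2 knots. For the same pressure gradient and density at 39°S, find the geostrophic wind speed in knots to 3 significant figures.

With the same pressure gradient and density, V_g ∝ 1/f ∝ 1/sin φ.
V₂ = V₁ · sin φ₁ / sin φ₂ = 27.2 × sin 67° / sin 39°
V₂ = 27.2 × 0.9205/0.6293 = 39.8 knots

39.8 knots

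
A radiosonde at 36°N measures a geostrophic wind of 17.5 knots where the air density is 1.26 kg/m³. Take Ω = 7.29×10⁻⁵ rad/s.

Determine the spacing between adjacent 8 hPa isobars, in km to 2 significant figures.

Coriolis parameter at 36°N:
f = 2Ω sin φ = 2 × 7.29×10⁻⁵ × sin 36° = 8.57×10⁻⁵ s⁻¹
Wind speed in SI: 17.5 knots = 9.00 m/s
Geostrophic balance rearranged: |∂P/∂n| = f ρ V_g
|∂P/∂n| = 8.57×10⁻⁵ × 1.26 × 9.00 = 9.72×10⁻⁴ Pa/m
Isobar spacing: Δn = ΔP/|∂P/∂n| = 800 Pa / 9.72×10⁻⁴ Pa/m = 822938 m ≈ 820 km

820 km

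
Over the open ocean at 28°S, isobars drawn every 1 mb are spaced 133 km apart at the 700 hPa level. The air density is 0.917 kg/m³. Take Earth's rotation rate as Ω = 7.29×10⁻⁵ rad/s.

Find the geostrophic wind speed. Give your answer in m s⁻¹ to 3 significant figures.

12.0 m s⁻¹

Coriolis parameter at 28°S:
f = 2Ω sin φ = 2 × 7.29×10⁻⁵ × sin 28° = 6.84×10⁻⁵ s⁻¹
Pressure gradient: |∂P/∂n| = 100 Pa / 133000 m = 7.52×10⁻⁴ Pa/m
Geostrophic balance (pressure-gradient force = Coriolis force):
V_g = (1/(fρ)) |∂P/∂n| = 7.52×10⁻⁴ / (6.84×10⁻⁵ × 0.917) = 12.0 m/s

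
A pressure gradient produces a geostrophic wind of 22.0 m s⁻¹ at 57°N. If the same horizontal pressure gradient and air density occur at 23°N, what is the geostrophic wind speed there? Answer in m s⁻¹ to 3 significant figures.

With the same pressure gradient and density, V_g ∝ 1/f ∝ 1/sin φ.
V₂ = V₁ · sin φ₁ / sin φ₂ = 22.0 × sin 57° / sin 23°
V₂ = 22.0 × 0.8387/0.3907 = 47.2 m s⁻¹

47.2 m s⁻¹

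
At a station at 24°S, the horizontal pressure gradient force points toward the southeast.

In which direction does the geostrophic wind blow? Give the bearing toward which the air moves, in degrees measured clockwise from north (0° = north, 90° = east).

The pressure-gradient force points toward the southeast (bearing 135°).
Geostrophic balance: in the Southern Hemisphere the Coriolis force deflects motion to the left, so the geostrophic wind blows 90° to the left of the pressure-gradient force (low pressure on the right).
Rotating 135° by 90° counterclockwise gives 045° — the wind blows toward the northeast.

045°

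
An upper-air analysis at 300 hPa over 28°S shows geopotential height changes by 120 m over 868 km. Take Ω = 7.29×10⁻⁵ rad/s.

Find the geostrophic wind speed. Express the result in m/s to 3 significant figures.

Coriolis parameter at 28°S:
f = 2Ω sin φ = 2 × 7.29×10⁻⁵ × sin 28° = 6.84×10⁻⁵ s⁻¹
Height gradient: |∂Z/∂n| = 120 m / 868000 m = 1.38×10⁻⁴
On a pressure surface, geostrophic balance gives V_g = (g/f)|∂Z/∂n|:
V_g = 9.81 × 1.38×10⁻⁴ / 6.84×10⁻⁵ = 19.8 m/s

19.8 m/s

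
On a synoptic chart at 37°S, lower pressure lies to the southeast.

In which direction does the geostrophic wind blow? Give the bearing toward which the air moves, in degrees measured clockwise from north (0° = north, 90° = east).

045°

The pressure-gradient force points toward the southeast (bearing 135°).
Geostrophic balance: in the Southern Hemisphere the Coriolis force deflects motion to the left, so the geostrophic wind blows 90° to the left of the pressure-gradient force (low pressure on the right).
Rotating 135° by 90° counterclockwise gives 045° — the wind blows toward the northeast.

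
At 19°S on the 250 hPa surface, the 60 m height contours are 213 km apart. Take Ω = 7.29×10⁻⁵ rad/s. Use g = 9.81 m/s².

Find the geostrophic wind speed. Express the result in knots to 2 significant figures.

110 knots

Coriolis parameter at 19°S:
f = 2Ω sin φ = 2 × 7.29×10⁻⁵ × sin 19° = 4.75×10⁻⁵ s⁻¹
Height gradient: |∂Z/∂n| = 60 m / 213000 m = 2.82×10⁻⁴
On a pressure surface, geostrophic balance gives V_g = (g/f)|∂Z/∂n|:
V_g = 9.81 × 2.82×10⁻⁴ / 4.75×10⁻⁵ = 58.2 m/s
Converting: 58.2 m/s × 1.944 = 110 knots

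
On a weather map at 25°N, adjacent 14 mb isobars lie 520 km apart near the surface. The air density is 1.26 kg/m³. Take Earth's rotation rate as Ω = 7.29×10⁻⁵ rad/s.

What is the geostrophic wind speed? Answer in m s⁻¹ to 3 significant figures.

Coriolis parameter at 25°N:
f = 2Ω sin φ = 2 × 7.29×10⁻⁵ × sin 25° = 6.16×10⁻⁵ s⁻¹
Pressure gradient: |∂P/∂n| = 1400 Pa / 520000 m = 2.69×10⁻³ Pa/m
Geostrophic balance (pressure-gradient force = Coriolis force):
V_g = (1/(fρ)) |∂P/∂n| = 2.69×10⁻³ / (6.16×10⁻⁵ × 1.26) = 34.7 m/s

34.7 m s⁻¹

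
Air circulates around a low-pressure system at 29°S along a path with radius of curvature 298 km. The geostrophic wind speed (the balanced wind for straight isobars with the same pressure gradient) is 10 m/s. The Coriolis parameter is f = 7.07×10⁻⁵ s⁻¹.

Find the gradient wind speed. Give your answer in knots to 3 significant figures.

14.4 knots

Around a low, centrifugal force acts outward with Coriolis, so pressure-gradient force balances both:
(1/ρ)|∂P/∂n| = fV + V²/R  →  V² + fR·V − fR·V_g = 0
With fR = 7.07×10⁻⁵ × 298×10³ m = 21.1 m/s:
V = [−fR + √((fR)² + 4 fR V_g)]/2 = [−21.1 + √(21.1² + 4×21.1×10)]/2 = 7.4 m/s
Subgeostrophic (V < V_g = 10 m/s), as expected around a low.
Converting: 7.4 m/s × 1.944 = 14.4 knots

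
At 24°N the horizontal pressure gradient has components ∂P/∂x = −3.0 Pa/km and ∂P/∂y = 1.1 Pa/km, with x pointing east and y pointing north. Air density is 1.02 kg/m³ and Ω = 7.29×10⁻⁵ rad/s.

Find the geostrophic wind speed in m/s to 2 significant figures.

53 m/s

Coriolis parameter at 24°N:
f = 2Ω sin φ = 2 × 7.29×10⁻⁵ × sin 24° = 5.93×10⁻⁵ s⁻¹
Component geostrophic relations (x east, y north):
u_g = −(1/(fρ)) ∂P/∂y,  v_g = (1/(fρ)) ∂P/∂x
u_g = −(1.1×10⁻³)/(5.93×10⁻⁵ × 1.02) = −18.2 m/s;  v_g = (−3.0×10⁻³)/(5.93×10⁻⁵ × 1.02) = −49.6 m/s
|V_g| = √(u_g² + v_g²) = 52.8 m/s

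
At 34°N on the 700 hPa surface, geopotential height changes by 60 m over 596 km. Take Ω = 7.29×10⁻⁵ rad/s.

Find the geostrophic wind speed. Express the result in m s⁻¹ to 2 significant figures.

12 m s⁻¹

Coriolis parameter at 34°N:
f = 2Ω sin φ = 2 × 7.29×10⁻⁵ × sin 34° = 8.15×10⁻⁵ s⁻¹
Height gradient: |∂Z/∂n| = 60 m / 596000 m = 1.01×10⁻⁴
On a pressure surface, geostrophic balance gives V_g = (g/f)|∂Z/∂n|:
V_g = 9.81 × 1.01×10⁻⁴ / 8.15×10⁻⁵ = 12.1 m/s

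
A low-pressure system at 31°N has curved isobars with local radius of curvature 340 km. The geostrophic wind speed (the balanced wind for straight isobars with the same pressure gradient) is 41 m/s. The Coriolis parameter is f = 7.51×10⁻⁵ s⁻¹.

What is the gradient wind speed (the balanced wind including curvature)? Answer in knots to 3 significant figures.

Around a low, centrifugal force acts outward with Coriolis, so pressure-gradient force balances both:
(1/ρ)|∂P/∂n| = fV + V²/R  →  V² + fR·V − fR·V_g = 0
With fR = 7.51×10⁻⁵ × 340×10³ m = 25.5 m/s:
V = [−fR + √((fR)² + 4 fR V_g)]/2 = [−25.5 + √(25.5² + 4×25.5×41)]/2 = 22 m/s
Subgeostrophic (V < V_g = 41 m/s), as expected around a low.
Converting: 22 m/s × 1.944 = 42.8 knots

42.8 knots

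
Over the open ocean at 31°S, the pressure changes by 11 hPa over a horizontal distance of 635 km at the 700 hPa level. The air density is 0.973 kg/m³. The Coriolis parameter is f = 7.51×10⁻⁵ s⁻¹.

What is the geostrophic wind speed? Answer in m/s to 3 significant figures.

Pressure gradient: |∂P/∂n| = 1100 Pa / 635000 m = 1.73×10⁻³ Pa/m
Geostrophic balance (pressure-gradient force = Coriolis force):
V_g = (1/(fρ)) |∂P/∂n| = 1.73×10⁻³ / (7.51×10⁻⁵ × 0.973) = 23.7 m/s

23.7 m/s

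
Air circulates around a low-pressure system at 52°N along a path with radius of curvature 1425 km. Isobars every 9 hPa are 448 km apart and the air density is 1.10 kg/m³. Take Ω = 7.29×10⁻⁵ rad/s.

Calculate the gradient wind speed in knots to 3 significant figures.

28.4 knots

Coriolis parameter at 52°N:
f = 2Ω sin φ = 2 × 7.29×10⁻⁵ × sin 52° = 1.15×10⁻⁴ s⁻¹
Pressure gradient: |∂P/∂n| = 900 Pa / 448000 m = 2.01×10⁻³ Pa/m
Geostrophic speed: V_g = |∂P/∂n|/(fρ) = 2.01×10⁻³/(1.15×10⁻⁴ × 1.10) = 15.9 m/s
Around a low, centrifugal force acts outward with Coriolis, so pressure-gradient force balances both:
(1/ρ)|∂P/∂n| = fV + V²/R  →  V² + fR·V − fR·V_g = 0
With fR = 1.15×10⁻⁴ × 1425×10³ m = 164 m/s:
V = [−fR + √((fR)² + 4 fR V_g)]/2 = [−164 + √(164² + 4×164×15.9)]/2 = 14.6 m/s
Subgeostrophic (V < V_g = 15.9 m/s), as expected around a low.
Converting: 14.6 m/s × 1.944 = 28.4 knots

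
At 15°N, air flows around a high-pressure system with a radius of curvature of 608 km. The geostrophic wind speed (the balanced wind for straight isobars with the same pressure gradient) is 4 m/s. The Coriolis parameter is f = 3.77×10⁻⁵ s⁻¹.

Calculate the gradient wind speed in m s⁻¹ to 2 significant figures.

Around a high, pressure-gradient force acts outward with centrifugal, so Coriolis balances both:
fV = (1/ρ)|∂P/∂n| + V²/R  →  V² − fR·V + fR·V_g = 0
With fR = 3.77×10⁻⁵ × 608×10³ m = 22.9 m/s:
V = [fR − √((fR)² − 4 fR V_g)]/2 = [22.9 − √(22.9² − 4×22.9×4)]/2 = 5.16 m/s
Supergeostrophic (V > V_g = 4 m/s), as expected around a high.

5.2 m s⁻¹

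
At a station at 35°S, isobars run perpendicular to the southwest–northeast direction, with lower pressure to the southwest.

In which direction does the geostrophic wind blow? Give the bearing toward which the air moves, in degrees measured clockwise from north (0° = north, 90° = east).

135°

The pressure-gradient force points toward the southwest (bearing 225°).
Geostrophic balance: in the Southern Hemisphere the Coriolis force deflects motion to the left, so the geostrophic wind blows 90° to the left of the pressure-gradient force (low pressure on the right).
Rotating 225° by 90° counterclockwise gives 135° — the wind blows toward the southeast.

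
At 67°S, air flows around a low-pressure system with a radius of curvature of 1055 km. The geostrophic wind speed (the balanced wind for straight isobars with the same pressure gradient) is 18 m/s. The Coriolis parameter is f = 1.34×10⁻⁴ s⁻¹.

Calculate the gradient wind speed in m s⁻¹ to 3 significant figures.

Around a low, centrifugal force acts outward with Coriolis, so pressure-gradient force balances both:
(1/ρ)|∂P/∂n| = fV + V²/R  →  V² + fR·V − fR·V_g = 0
With fR = 1.34×10⁻⁴ × 1055×10³ m = 141 m/s:
V = [−fR + √((fR)² + 4 fR V_g)]/2 = [−141 + √(141² + 4×141×18)]/2 = 16.2 m/s
Subgeostrophic (V < V_g = 18 m/s), as expected around a low.

16.2 m s⁻¹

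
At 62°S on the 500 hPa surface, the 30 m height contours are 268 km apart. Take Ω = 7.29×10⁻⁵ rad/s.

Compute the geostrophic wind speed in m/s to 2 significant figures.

8.5 m/s

Coriolis parameter at 62°S:
f = 2Ω sin φ = 2 × 7.29×10⁻⁵ × sin 62° = 1.29×10⁻⁴ s⁻¹
Height gradient: |∂Z/∂n| = 30 m / 268000 m = 1.12×10⁻⁴
On a pressure surface, geostrophic balance gives V_g = (g/f)|∂Z/∂n|:
V_g = 9.81 × 1.12×10⁻⁴ / 1.29×10⁻⁴ = 8.53 m/s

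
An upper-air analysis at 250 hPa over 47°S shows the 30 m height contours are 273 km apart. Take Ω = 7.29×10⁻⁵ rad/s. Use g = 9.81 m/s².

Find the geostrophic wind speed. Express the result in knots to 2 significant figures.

Coriolis parameter at 47°S:
f = 2Ω sin φ = 2 × 7.29×10⁻⁵ × sin 47° = 1.07×10⁻⁴ s⁻¹
Height gradient: |∂Z/∂n| = 30 m / 273000 m = 1.10×10⁻⁴
On a pressure surface, geostrophic balance gives V_g = (g/f)|∂Z/∂n|:
V_g = 9.81 × 1.10×10⁻⁴ / 1.07×10⁻⁴ = 10.1 m/s
Converting: 10.1 m/s × 1.944 = 20 knots

20 knots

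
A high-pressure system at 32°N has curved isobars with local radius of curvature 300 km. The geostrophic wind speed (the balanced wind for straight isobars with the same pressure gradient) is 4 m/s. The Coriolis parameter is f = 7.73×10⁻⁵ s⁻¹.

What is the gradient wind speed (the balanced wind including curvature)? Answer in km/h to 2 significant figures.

18 km/h

Around a high, pressure-gradient force acts outward with centrifugal, so Coriolis balances both:
fV = (1/ρ)|∂P/∂n| + V²/R  →  V² − fR·V + fR·V_g = 0
With fR = 7.73×10⁻⁵ × 300×10³ m = 23.2 m/s:
V = [fR − √((fR)² − 4 fR V_g)]/2 = [23.2 − √(23.2² − 4×23.2×4)]/2 = 5.14 m/s
Supergeostrophic (V > V_g = 4 m/s), as expected around a high.
Converting: 5.14 m/s × 3.6 = 18 km/h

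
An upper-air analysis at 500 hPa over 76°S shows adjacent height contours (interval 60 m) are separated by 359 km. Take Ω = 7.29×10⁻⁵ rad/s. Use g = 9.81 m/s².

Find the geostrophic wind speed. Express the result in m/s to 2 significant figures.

12 m/s

Coriolis parameter at 76°S:
f = 2Ω sin φ = 2 × 7.29×10⁻⁵ × sin 76° = 1.41×10⁻⁴ s⁻¹
Height gradient: |∂Z/∂n| = 60 m / 359000 m = 1.67×10⁻⁴
On a pressure surface, geostrophic balance gives V_g = (g/f)|∂Z/∂n|:
V_g = 9.81 × 1.67×10⁻⁴ / 1.41×10⁻⁴ = 11.6 m/s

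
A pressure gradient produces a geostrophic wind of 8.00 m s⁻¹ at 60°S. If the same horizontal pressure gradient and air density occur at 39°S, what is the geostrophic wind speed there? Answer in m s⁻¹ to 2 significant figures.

11 m s⁻¹

With the same pressure gradient and density, V_g ∝ 1/f ∝ 1/sin φ.
V₂ = V₁ · sin φ₁ / sin φ₂ = 8.00 × sin 60° / sin 39°
V₂ = 8.00 × 0.8660/0.6293 = 11 m s⁻¹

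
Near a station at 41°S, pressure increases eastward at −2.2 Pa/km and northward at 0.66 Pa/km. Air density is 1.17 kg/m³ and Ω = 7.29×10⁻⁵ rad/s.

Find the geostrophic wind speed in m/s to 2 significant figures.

Coriolis parameter at 41°S:
f = 2Ω sin φ = 2 × 7.29×10⁻⁵ × sin 41° = 9.57×10⁻⁵ s⁻¹
In the Southern Hemisphere f is negative: f = −9.57×10⁻⁵ s⁻¹.
Component geostrophic relations (x east, y north):
u_g = −(1/(fρ)) ∂P/∂y,  v_g = (1/(fρ)) ∂P/∂x
u_g = −(0.66×10⁻³)/(−9.57×10⁻⁵ × 1.17) = 5.90 m/s;  v_g = (−2.2×10⁻³)/(−9.57×10⁻⁵ × 1.17) = 19.7 m/s
|V_g| = √(u_g² + v_g²) = 20.5 m/s

21 m/s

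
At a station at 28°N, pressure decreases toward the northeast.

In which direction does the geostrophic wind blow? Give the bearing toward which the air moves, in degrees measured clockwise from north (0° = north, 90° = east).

135°

The pressure-gradient force points toward the northeast (bearing 045°).
Geostrophic balance: in the Northern Hemisphere the Coriolis force deflects motion to the right, so the geostrophic wind blows 90° to the right of the pressure-gradient force (low pressure on the left).
Rotating 045° by 90° clockwise gives 135° — the wind blows toward the southeast.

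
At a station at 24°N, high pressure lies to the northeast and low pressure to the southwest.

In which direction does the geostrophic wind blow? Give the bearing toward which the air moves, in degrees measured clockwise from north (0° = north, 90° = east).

315°

The pressure-gradient force points toward the southwest (bearing 225°).
Geostrophic balance: in the Northern Hemisphere the Coriolis force deflects motion to the right, so the geostrophic wind blows 90° to the right of the pressure-gradient force (low pressure on the left).
Rotating 225° by 90° clockwise gives 315° — the wind blows toward the northwest.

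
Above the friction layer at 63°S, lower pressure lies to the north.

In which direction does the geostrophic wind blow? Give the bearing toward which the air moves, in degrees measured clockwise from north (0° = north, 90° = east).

The pressure-gradient force points toward the north (bearing 000°).
Geostrophic balance: in the Southern Hemisphere the Coriolis force deflects motion to the left, so the geostrophic wind blows 90° to the left of the pressure-gradient force (low pressure on the right).
Rotating 000° by 90° counterclockwise gives 270° — the wind blows toward the west.

270°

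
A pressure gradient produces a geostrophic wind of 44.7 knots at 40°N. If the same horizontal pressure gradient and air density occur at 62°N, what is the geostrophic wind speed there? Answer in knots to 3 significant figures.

32.5 knots

With the same pressure gradient and density, V_g ∝ 1/f ∝ 1/sin φ.
V₂ = V₁ · sin φ₁ / sin φ₂ = 44.7 × sin 40° / sin 62°
V₂ = 44.7 × 0.6428/0.8829 = 32.5 knots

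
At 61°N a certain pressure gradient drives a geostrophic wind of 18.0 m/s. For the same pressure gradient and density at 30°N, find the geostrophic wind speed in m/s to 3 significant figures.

31.5 m/s

With the same pressure gradient and density, V_g ∝ 1/f ∝ 1/sin φ.
V₂ = V₁ · sin φ₁ / sin φ₂ = 18.0 × sin 61° / sin 30°
V₂ = 18.0 × 0.8746/0.5000 = 31.5 m/s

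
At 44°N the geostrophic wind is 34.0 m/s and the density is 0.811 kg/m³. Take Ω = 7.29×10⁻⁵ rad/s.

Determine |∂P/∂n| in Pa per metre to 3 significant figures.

Coriolis parameter at 44°N:
f = 2Ω sin φ = 2 × 7.29×10⁻⁵ × sin 44° = 1.01×10⁻⁴ s⁻¹
Geostrophic balance rearranged: |∂P/∂n| = f ρ V_g
|∂P/∂n| = 1.01×10⁻⁴ × 0.811 × 34.0 = 2.79×10⁻³ Pa/m

2.79×10⁻³ Pa/m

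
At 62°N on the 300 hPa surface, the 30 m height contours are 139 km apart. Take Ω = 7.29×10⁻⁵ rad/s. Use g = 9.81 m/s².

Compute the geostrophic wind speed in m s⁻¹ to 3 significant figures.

16.4 m s⁻¹

Coriolis parameter at 62°N:
f = 2Ω sin φ = 2 × 7.29×10⁻⁵ × sin 62° = 1.29×10⁻⁴ s⁻¹
Height gradient: |∂Z/∂n| = 30 m / 139000 m = 2.16×10⁻⁴
On a pressure surface, geostrophic balance gives V_g = (g/f)|∂Z/∂n|:
V_g = 9.81 × 2.16×10⁻⁴ / 1.29×10⁻⁴ = 16.4 m/s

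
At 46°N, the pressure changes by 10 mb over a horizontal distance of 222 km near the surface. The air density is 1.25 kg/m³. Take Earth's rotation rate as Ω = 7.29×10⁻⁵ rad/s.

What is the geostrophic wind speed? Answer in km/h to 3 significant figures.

Coriolis parameter at 46°N:
f = 2Ω sin φ = 2 × 7.29×10⁻⁵ × sin 46° = 1.05×10⁻⁴ s⁻¹
Pressure gradient: |∂P/∂n| = 1000 Pa / 222000 m = 4.50×10⁻³ Pa/m
Geostrophic balance (pressure-gradient force = Coriolis force):
V_g = (1/(fρ)) |∂P/∂n| = 4.50×10⁻³ / (1.05×10⁻⁴ × 1.25) = 34.4 m/s
Converting: 34.4 m/s × 3.6 = 124 km/h

124 km/h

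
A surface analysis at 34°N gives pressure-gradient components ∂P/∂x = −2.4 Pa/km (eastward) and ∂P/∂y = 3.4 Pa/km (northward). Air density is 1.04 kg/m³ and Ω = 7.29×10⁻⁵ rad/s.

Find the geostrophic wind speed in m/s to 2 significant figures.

Coriolis parameter at 34°N:
f = 2Ω sin φ = 2 × 7.29×10⁻⁵ × sin 34° = 8.15×10⁻⁵ s⁻¹
Component geostrophic relations (x east, y north):
u_g = −(1/(fρ)) ∂P/∂y,  v_g = (1/(fρ)) ∂P/∂x
u_g = −(3.4×10⁻³)/(8.15×10⁻⁵ × 1.04) = −40.1 m/s;  v_g = (−2.4×10⁻³)/(8.15×10⁻⁵ × 1.04) = −28.3 m/s
|V_g| = √(u_g² + v_g²) = 49.1 m/s

49 m/s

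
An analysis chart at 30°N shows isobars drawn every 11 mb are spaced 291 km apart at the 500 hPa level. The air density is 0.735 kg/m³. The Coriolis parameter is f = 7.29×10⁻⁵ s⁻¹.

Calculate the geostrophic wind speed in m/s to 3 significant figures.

70.5 m/s

Pressure gradient: |∂P/∂n| = 1100 Pa / 291000 m = 3.78×10⁻³ Pa/m
Geostrophic balance (pressure-gradient force = Coriolis force):
V_g = (1/(fρ)) |∂P/∂n| = 3.78×10⁻³ / (7.29×10⁻⁵ × 0.735) = 70.5 m/s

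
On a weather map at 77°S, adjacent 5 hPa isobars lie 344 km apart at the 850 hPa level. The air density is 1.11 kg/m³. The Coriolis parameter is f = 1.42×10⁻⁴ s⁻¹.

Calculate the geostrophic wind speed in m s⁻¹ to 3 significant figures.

Pressure gradient: |∂P/∂n| = 500 Pa / 344000 m = 1.45×10⁻³ Pa/m
Geostrophic balance (pressure-gradient force = Coriolis force):
V_g = (1/(fρ)) |∂P/∂n| = 1.45×10⁻³ / (1.42×10⁻⁴ × 1.11) = 9.22 m/s

9.22 m s⁻¹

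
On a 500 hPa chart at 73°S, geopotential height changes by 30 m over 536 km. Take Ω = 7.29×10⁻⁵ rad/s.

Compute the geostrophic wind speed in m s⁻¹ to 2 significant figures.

3.9 m s⁻¹

Coriolis parameter at 73°S:
f = 2Ω sin φ = 2 × 7.29×10⁻⁵ × sin 73° = 1.39×10⁻⁴ s⁻¹
Height gradient: |∂Z/∂n| = 30 m / 536000 m = 5.60×10⁻⁵
On a pressure surface, geostrophic balance gives V_g = (g/f)|∂Z/∂n|:
V_g = 9.81 × 5.60×10⁻⁵ / 1.39×10⁻⁴ = 3.94 m/s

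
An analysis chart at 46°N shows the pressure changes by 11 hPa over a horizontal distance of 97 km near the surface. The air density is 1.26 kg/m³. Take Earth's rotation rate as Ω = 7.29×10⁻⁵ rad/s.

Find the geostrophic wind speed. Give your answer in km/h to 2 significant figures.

Coriolis parameter at 46°N:
f = 2Ω sin φ = 2 × 7.29×10⁻⁵ × sin 46° = 1.05×10⁻⁴ s⁻¹
Pressure gradient: |∂P/∂n| = 1100 Pa / 97000 m = 1.13×10⁻² Pa/m
Geostrophic balance (pressure-gradient force = Coriolis force):
V_g = (1/(fρ)) |∂P/∂n| = 1.13×10⁻² / (1.05×10⁻⁴ × 1.26) = 85.8 m/s
Converting: 85.8 m/s × 3.6 = 310 km/h

310 km/h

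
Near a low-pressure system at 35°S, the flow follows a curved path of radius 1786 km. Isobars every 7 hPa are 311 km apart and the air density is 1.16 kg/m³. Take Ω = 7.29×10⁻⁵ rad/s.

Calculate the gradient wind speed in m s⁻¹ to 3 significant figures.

20.4 m s⁻¹

Coriolis parameter at 35°S:
f = 2Ω sin φ = 2 × 7.29×10⁻⁵ × sin 35° = 8.36×10⁻⁵ s⁻¹
Pressure gradient: |∂P/∂n| = 700 Pa / 311000 m = 2.25×10⁻³ Pa/m
Geostrophic speed: V_g = |∂P/∂n|/(fρ) = 2.25×10⁻³/(8.36×10⁻⁵ × 1.16) = 23.2 m/s
Around a low, centrifugal force acts outward with Coriolis, so pressure-gradient force balances both:
(1/ρ)|∂P/∂n| = fV + V²/R  →  V² + fR·V − fR·V_g = 0
With fR = 8.36×10⁻⁵ × 1786×10³ m = 149 m/s:
V = [−fR + √((fR)² + 4 fR V_g)]/2 = [−149 + √(149² + 4×149×23.2)]/2 = 20.4 m/s
Subgeostrophic (V < V_g = 23.2 m/s), as expected around a low.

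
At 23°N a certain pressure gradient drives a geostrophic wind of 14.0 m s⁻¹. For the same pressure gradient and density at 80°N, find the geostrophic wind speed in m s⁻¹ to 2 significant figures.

With the same pressure gradient and density, V_g ∝ 1/f ∝ 1/sin φ.
V₂ = V₁ · sin φ₁ / sin φ₂ = 14.0 × sin 23° / sin 80°
V₂ = 14.0 × 0.3907/0.9848 = 5.6 m s⁻¹

5.6 m s⁻¹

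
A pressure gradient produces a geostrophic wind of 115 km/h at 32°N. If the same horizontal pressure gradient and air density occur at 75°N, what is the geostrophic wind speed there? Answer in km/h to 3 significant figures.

63.1 km/h

With the same pressure gradient and density, V_g ∝ 1/f ∝ 1/sin φ.
V₂ = V₁ · sin φ₁ / sin φ₂ = 115 × sin 32° / sin 75°
V₂ = 115 × 0.5299/0.9659 = 63.1 km/h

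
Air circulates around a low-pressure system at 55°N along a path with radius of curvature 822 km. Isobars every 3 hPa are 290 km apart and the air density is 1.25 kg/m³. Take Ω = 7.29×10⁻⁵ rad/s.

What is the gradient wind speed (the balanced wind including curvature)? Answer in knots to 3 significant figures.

12.6 knots

Coriolis parameter at 55°N:
f = 2Ω sin φ = 2 × 7.29×10⁻⁵ × sin 55° = 1.19×10⁻⁴ s⁻¹
Pressure gradient: |∂P/∂n| = 300 Pa / 290000 m = 1.03×10⁻³ Pa/m
Geostrophic speed: V_g = |∂P/∂n|/(fρ) = 1.03×10⁻³/(1.19×10⁻⁴ × 1.25) = 6.93 m/s
Around a low, centrifugal force acts outward with Coriolis, so pressure-gradient force balances both:
(1/ρ)|∂P/∂n| = fV + V²/R  →  V² + fR·V − fR·V_g = 0
With fR = 1.19×10⁻⁴ × 822×10³ m = 98.2 m/s:
V = [−fR + √((fR)² + 4 fR V_g)]/2 = [−98.2 + √(98.2² + 4×98.2×6.93)]/2 = 6.5 m/s
Subgeostrophic (V < V_g = 6.93 m/s), as expected around a low.
Converting: 6.5 m/s × 1.944 = 12.6 knots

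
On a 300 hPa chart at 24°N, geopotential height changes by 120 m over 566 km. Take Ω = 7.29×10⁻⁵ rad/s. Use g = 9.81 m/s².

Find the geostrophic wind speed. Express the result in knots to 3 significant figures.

68.2 knots

Coriolis parameter at 24°N:
f = 2Ω sin φ = 2 × 7.29×10⁻⁵ × sin 24° = 5.93×10⁻⁵ s⁻¹
Height gradient: |∂Z/∂n| = 120 m / 566000 m = 2.12×10⁻⁴
On a pressure surface, geostrophic balance gives V_g = (g/f)|∂Z/∂n|:
V_g = 9.81 × 2.12×10⁻⁴ / 5.93×10⁻⁵ = 35.1 m/s
Converting: 35.1 m/s × 1.944 = 68.2 knots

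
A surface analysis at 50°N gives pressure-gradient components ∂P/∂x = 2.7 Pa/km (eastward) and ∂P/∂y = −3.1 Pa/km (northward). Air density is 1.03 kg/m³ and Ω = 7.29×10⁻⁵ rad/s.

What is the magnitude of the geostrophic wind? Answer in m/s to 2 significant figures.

36 m/s

Coriolis parameter at 50°N:
f = 2Ω sin φ = 2 × 7.29×10⁻⁵ × sin 50° = 1.12×10⁻⁴ s⁻¹
Component geostrophic relations (x east, y north):
u_g = −(1/(fρ)) ∂P/∂y,  v_g = (1/(fρ)) ∂P/∂x
u_g = −(−3.1×10⁻³)/(1.12×10⁻⁴ × 1.03) = 26.9 m/s;  v_g = (2.7×10⁻³)/(1.12×10⁻⁴ × 1.03) = 23.5 m/s
|V_g| = √(u_g² + v_g²) = 35.7 m/s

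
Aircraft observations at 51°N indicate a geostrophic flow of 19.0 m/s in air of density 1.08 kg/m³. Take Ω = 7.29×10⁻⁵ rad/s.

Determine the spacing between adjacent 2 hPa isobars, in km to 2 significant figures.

86 km

Coriolis parameter at 51°N:
f = 2Ω sin φ = 2 × 7.29×10⁻⁵ × sin 51° = 1.13×10⁻⁴ s⁻¹
Geostrophic balance rearranged: |∂P/∂n| = f ρ V_g
|∂P/∂n| = 1.13×10⁻⁴ × 1.08 × 19.0 = 2.33×10⁻³ Pa/m
Isobar spacing: Δn = ΔP/|∂P/∂n| = 200 Pa / 2.33×10⁻³ Pa/m = 86019 m ≈ 86 km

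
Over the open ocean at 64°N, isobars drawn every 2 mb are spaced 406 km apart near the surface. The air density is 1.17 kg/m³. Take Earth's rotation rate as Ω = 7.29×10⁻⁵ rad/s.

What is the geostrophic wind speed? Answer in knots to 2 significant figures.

6.2 knots

Coriolis parameter at 64°N:
f = 2Ω sin φ = 2 × 7.29×10⁻⁵ × sin 64° = 1.31×10⁻⁴ s⁻¹
Pressure gradient: |∂P/∂n| = 200 Pa / 406000 m = 4.93×10⁻⁴ Pa/m
Geostrophic balance (pressure-gradient force = Coriolis force):
V_g = (1/(fρ)) |∂P/∂n| = 4.93×10⁻⁴ / (1.31×10⁻⁴ × 1.17) = 3.21 m/s
Converting: 3.21 m/s × 1.944 = 6.2 knots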